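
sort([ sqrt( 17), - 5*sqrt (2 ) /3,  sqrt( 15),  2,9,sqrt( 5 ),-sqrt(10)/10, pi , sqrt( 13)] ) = [  -  5*sqrt( 2)/3 , - sqrt( 10 ) /10, 2, sqrt( 5), pi, sqrt( 13 ),  sqrt( 15 ),sqrt(17 ), 9] 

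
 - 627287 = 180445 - 807732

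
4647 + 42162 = 46809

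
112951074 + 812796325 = 925747399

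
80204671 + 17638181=97842852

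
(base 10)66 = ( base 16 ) 42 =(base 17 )3f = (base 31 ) 24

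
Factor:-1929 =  - 3^1*643^1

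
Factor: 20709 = 3^3*13^1*59^1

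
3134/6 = 1567/3 =522.33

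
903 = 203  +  700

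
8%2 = 0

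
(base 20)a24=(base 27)5EL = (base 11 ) 3047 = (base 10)4044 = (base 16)fcc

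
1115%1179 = 1115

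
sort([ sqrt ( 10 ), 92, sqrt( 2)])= [sqrt( 2),sqrt( 10 ), 92 ] 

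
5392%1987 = 1418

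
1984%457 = 156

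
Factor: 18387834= 2^1*3^1*617^1*4967^1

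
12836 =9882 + 2954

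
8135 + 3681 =11816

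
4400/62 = 70  +  30/31 = 70.97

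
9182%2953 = 323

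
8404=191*44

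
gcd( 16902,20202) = 6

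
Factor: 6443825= 5^2*113^1*2281^1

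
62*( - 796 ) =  - 49352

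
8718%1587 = 783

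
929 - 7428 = - 6499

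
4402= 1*4402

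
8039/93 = 86 + 41/93 = 86.44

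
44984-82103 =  - 37119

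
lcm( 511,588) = 42924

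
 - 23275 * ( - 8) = 186200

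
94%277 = 94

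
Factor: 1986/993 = 2^1 =2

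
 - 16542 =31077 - 47619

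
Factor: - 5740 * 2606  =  - 14958440 = - 2^3 *5^1 * 7^1*41^1*1303^1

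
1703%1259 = 444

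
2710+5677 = 8387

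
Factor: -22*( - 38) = 2^2*11^1*19^1 = 836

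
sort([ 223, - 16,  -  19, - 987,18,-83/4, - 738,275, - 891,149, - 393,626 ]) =[ - 987,- 891,  -  738,-393, - 83/4, - 19, - 16,18,  149,223,275, 626]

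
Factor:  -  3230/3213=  - 190/189  =  - 2^1*3^( - 3 )*5^1*7^( - 1)*19^1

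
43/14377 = 43/14377 = 0.00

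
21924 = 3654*6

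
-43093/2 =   -  21547 +1/2 = - 21546.50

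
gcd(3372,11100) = 12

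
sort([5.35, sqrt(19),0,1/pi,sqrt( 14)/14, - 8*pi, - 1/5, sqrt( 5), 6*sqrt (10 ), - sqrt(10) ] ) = [ - 8*pi, - sqrt(10),-1/5, 0,sqrt( 14)/14, 1/pi, sqrt( 5),sqrt(19), 5.35, 6*sqrt( 10)]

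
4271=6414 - 2143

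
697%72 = 49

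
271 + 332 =603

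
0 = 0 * 217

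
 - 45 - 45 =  - 90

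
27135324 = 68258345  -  41123021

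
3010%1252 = 506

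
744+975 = 1719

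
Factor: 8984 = 2^3*1123^1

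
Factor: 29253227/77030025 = 3^( - 1 )*5^( - 2)*263^1 * 111229^1 * 1027067^( - 1)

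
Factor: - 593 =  - 593^1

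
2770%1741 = 1029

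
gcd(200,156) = 4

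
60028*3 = 180084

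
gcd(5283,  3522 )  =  1761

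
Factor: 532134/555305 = 2^1*3^2*5^( - 1 )*37^1*139^( - 1) = 666/695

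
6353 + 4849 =11202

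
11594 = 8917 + 2677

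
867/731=1+8/43 = 1.19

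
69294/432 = 160 + 29/72=160.40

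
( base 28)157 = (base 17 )33D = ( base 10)931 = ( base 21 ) 227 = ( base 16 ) 3A3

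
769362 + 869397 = 1638759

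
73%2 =1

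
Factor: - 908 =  - 2^2*227^1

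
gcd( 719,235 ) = 1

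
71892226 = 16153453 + 55738773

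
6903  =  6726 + 177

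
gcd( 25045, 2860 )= 5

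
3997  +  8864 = 12861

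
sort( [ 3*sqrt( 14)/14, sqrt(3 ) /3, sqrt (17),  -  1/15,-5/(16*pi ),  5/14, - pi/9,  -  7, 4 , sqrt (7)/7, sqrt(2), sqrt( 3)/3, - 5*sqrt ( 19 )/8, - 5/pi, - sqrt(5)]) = [ - 7,-5*sqrt( 19)/8,- sqrt(  5),  -  5/pi,-pi/9,- 5/(16*pi), - 1/15,5/14, sqrt(7 )/7,sqrt( 3 )/3, sqrt(3)/3, 3 * sqrt(14 )/14, sqrt(2), 4, sqrt( 17 ) ] 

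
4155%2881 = 1274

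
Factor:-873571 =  - 873571^1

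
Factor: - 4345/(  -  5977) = 5^1 *11^1 *43^(-1)*79^1*139^( - 1 )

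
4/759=4/759 = 0.01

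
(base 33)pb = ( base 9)1128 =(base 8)1504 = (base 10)836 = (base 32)Q4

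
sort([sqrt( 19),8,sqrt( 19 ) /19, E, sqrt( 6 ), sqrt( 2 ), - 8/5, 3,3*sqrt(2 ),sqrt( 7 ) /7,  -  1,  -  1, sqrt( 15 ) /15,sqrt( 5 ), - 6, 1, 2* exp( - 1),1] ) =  [ - 6  , - 8/5, - 1, - 1, sqrt(19 ) /19,  sqrt( 15) /15,sqrt(7 )/7,2*exp( - 1), 1, 1, sqrt( 2), sqrt( 5 ) , sqrt( 6 ), E,3,3*  sqrt ( 2 ), sqrt(19 ), 8 ]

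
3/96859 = 3/96859 = 0.00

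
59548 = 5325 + 54223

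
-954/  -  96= 159/16=9.94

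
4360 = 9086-4726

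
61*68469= 4176609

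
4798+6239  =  11037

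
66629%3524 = 3197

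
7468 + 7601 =15069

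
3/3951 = 1/1317 = 0.00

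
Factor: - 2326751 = - 7^1*332393^1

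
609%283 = 43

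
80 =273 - 193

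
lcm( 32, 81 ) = 2592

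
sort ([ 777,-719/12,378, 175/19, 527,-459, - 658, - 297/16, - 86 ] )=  [-658 , - 459, - 86, - 719/12, - 297/16, 175/19,378,  527, 777]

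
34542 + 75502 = 110044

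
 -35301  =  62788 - 98089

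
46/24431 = 46/24431  =  0.00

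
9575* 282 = 2700150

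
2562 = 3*854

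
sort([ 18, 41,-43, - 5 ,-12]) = [ -43,- 12,-5,18, 41 ] 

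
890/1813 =890/1813 = 0.49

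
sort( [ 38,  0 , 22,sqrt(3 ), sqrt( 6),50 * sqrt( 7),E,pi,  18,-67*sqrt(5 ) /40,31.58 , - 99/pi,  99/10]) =[ -99/pi ,- 67 * sqrt(5)/40,0,sqrt(3),sqrt( 6),E,  pi,99/10, 18,22,31.58,  38,  50  *  sqrt(7)] 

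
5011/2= 5011/2 =2505.50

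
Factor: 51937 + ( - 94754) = - 47^1*911^1 =- 42817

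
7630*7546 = 57575980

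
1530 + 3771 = 5301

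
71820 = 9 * 7980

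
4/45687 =4/45687 = 0.00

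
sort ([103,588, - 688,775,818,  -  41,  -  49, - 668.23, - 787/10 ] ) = [- 688,-668.23, - 787/10, - 49, - 41,103, 588 , 775,  818 ] 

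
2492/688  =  623/172 = 3.62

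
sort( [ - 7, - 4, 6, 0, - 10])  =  [ - 10, - 7,-4,0 , 6 ]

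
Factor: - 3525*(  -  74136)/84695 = 52265880/16939 = 2^3*3^2*5^1*  13^(- 1 )*47^1*1303^( - 1)*3089^1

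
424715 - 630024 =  - 205309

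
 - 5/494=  - 1 + 489/494 =- 0.01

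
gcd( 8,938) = 2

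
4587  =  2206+2381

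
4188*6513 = 27276444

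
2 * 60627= 121254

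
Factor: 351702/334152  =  2^( - 2) *3^1 * 7^( - 1)*17^( - 1 )*167^1 = 501/476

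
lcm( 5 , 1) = 5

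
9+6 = 15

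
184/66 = 92/33 = 2.79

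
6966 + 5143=12109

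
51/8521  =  51/8521=0.01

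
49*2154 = 105546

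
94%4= 2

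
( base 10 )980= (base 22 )20c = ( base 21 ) 24e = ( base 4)33110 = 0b1111010100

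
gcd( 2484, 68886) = 18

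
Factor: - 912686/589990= - 5^ ( - 1)*23^1 * 41^( - 1) * 1439^( - 1)*19841^1= - 456343/294995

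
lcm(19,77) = 1463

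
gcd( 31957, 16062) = 1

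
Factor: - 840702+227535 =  - 613167 =- 3^1*313^1*653^1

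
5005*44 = 220220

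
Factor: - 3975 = -3^1 * 5^2*53^1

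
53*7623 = 404019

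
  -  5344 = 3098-8442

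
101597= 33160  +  68437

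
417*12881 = 5371377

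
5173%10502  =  5173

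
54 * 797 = 43038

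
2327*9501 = 22108827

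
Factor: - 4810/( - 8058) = 2405/4029   =  3^( - 1)*5^1*13^1*17^( - 1)*37^1*79^( - 1) 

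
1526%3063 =1526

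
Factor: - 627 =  - 3^1 *11^1 * 19^1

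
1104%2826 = 1104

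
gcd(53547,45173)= 1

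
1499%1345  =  154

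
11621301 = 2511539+9109762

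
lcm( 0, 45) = 0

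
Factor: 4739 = 7^1*677^1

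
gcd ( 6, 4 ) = 2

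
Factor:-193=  - 193^1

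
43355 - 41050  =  2305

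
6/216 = 1/36 =0.03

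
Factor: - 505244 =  - 2^2*126311^1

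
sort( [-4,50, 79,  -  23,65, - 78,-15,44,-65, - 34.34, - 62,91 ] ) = [- 78, - 65,-62, - 34.34, - 23,- 15,- 4, 44,50,65, 79,91 ]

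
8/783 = 8/783 = 0.01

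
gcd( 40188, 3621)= 51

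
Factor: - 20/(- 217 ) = 2^2*5^1*7^( - 1)*31^( - 1 ) 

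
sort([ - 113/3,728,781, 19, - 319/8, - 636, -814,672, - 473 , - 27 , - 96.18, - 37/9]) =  [ - 814, -636, - 473, - 96.18, - 319/8,-113/3,-27, - 37/9, 19,  672,728, 781] 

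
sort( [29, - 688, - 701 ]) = [ - 701,  -  688 , 29 ] 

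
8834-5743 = 3091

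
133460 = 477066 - 343606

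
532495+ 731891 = 1264386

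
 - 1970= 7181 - 9151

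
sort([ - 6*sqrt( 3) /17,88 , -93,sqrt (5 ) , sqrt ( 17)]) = [ - 93, - 6*sqrt(3 ) /17,sqrt(5) , sqrt( 17 ),88]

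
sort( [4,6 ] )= [4,6] 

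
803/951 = 803/951 = 0.84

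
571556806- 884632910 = - 313076104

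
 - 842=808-1650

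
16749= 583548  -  566799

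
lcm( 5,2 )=10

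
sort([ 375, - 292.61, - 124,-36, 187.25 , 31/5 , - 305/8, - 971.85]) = [-971.85, - 292.61, - 124, - 305/8, - 36, 31/5,187.25, 375]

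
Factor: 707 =7^1*101^1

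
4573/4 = 4573/4 = 1143.25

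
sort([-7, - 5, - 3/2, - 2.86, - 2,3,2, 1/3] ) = [ - 7,-5,-2.86,  -  2,  -  3/2, 1/3, 2, 3] 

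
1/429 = 1/429=   0.00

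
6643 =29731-23088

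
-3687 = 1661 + - 5348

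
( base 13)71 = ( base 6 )232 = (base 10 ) 92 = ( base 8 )134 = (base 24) 3k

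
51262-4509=46753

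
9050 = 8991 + 59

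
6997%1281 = 592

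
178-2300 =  - 2122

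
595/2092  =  595/2092= 0.28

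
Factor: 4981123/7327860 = 2^( - 2) * 3^(-1)*5^(-1 )  *  7^1*122131^(-1)*711589^1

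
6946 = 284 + 6662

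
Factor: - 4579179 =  - 3^1*11^1*138763^1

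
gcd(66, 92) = 2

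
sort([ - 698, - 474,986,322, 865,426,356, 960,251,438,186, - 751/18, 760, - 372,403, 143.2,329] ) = [ -698, - 474, - 372, - 751/18,143.2,  186,251,322,329 , 356 , 403,426,438,760,865, 960,986]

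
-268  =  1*( - 268)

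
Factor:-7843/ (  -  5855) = 5^(-1 ) * 11^1*23^1 * 31^1 * 1171^( - 1)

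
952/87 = 952/87= 10.94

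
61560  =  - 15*(- 4104) 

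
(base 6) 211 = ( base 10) 79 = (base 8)117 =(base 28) 2N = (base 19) 43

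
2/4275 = 2/4275 = 0.00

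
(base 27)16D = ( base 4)32020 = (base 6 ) 4104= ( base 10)904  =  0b1110001000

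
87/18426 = 29/6142 = 0.00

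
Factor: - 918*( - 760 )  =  2^4*3^3*5^1 * 17^1*19^1= 697680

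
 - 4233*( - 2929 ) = 12398457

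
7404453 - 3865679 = 3538774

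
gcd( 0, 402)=402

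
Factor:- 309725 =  - 5^2*13^1*953^1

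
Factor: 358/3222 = 3^( - 2) = 1/9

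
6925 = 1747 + 5178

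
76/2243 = 76/2243 = 0.03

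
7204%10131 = 7204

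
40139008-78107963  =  -37968955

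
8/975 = 8/975 = 0.01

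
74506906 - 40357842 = 34149064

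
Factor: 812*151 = 2^2*7^1*29^1*151^1  =  122612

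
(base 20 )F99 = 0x182D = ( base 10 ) 6189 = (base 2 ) 1100000101101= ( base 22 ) CH7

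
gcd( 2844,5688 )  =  2844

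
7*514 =3598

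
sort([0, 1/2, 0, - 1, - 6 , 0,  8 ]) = [ - 6, - 1,0,0, 0, 1/2,8]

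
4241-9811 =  - 5570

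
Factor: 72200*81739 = 2^3 * 5^2*7^1*19^2*11677^1=5901555800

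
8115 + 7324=15439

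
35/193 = 35/193 =0.18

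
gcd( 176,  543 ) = 1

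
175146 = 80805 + 94341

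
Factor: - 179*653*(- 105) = 3^1*5^1*7^1*179^1*653^1 = 12273135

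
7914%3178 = 1558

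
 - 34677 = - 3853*9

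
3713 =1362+2351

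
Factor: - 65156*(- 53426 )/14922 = 2^2*3^(-2 )*7^1* 13^1*179^1*829^( - 1 )*26713^1= 1740512228/7461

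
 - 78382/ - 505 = 78382/505 = 155.21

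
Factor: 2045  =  5^1*409^1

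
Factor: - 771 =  - 3^1*257^1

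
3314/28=118+5/14 = 118.36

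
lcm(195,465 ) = 6045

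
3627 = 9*403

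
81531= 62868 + 18663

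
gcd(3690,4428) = 738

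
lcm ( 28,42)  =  84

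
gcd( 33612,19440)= 12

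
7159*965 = 6908435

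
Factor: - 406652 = -2^2 * 101663^1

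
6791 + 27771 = 34562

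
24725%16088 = 8637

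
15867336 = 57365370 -41498034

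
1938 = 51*38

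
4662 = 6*777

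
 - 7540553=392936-7933489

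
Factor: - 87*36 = - 3132 =- 2^2*3^3*29^1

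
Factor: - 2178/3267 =-2/3 = - 2^1* 3^( - 1 ) 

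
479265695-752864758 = - 273599063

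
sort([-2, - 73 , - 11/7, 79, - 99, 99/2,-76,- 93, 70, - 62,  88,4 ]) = [ - 99, - 93, - 76, - 73, - 62, - 2, - 11/7,4, 99/2,  70, 79,88 ]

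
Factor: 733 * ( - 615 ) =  -450795=- 3^1*5^1*41^1*733^1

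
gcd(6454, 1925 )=7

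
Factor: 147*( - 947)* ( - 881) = 122643129 = 3^1 * 7^2*881^1*947^1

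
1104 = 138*8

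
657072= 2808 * 234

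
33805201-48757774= - 14952573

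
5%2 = 1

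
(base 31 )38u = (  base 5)100121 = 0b110001011001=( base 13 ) 1592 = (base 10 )3161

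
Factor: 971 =971^1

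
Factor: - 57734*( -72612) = 2^3 * 3^2*2017^1*28867^1 = 4192181208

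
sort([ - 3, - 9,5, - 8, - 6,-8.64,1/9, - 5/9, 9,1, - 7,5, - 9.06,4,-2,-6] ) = [ - 9.06, - 9, - 8.64, - 8,  -  7, - 6, - 6 ,  -  3, - 2,-5/9,1/9,1,4,5,5,  9]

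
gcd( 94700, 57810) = 10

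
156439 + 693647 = 850086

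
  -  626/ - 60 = 313/30  =  10.43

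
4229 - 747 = 3482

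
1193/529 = 1193/529 =2.26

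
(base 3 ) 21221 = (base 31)6S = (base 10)214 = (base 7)424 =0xd6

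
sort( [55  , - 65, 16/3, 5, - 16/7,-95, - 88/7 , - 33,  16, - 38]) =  [ -95, - 65,  -  38, - 33, - 88/7, - 16/7, 5,  16/3,16,55 ]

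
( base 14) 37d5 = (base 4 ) 2120333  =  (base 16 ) 263f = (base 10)9791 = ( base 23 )ibg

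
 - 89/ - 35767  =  89/35767 = 0.00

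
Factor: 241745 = 5^1*7^1*6907^1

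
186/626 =93/313 =0.30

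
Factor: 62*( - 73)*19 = - 2^1*19^1*31^1*73^1 = -85994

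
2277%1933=344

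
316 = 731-415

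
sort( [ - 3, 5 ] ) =[  -  3, 5]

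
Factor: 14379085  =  5^1 * 7^1 * 311^1 * 1321^1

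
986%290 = 116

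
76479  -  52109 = 24370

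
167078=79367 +87711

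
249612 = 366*682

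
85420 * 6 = 512520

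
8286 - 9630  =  -1344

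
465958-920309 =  - 454351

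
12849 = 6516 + 6333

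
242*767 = 185614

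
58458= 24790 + 33668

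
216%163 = 53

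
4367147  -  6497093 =  -  2129946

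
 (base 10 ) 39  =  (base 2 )100111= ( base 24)1F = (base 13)30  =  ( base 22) 1h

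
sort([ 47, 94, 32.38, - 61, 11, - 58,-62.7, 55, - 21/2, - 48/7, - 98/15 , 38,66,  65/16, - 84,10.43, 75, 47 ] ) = [ - 84, - 62.7,-61, - 58, - 21/2 , - 48/7,  -  98/15, 65/16, 10.43,11,32.38, 38, 47, 47, 55,66, 75, 94] 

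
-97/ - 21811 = 97/21811 =0.00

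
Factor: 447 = 3^1*149^1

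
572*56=32032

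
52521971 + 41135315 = 93657286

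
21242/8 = 10621/4= 2655.25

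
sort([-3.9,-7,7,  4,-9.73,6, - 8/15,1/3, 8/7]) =[-9.73,  -  7,  -  3.9, - 8/15 , 1/3, 8/7,4,6, 7 ] 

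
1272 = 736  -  -536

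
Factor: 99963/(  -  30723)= - 33321/10241= - 3^1 *7^( - 2)*11^( -1) * 19^( - 1 )*29^1*383^1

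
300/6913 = 300/6913  =  0.04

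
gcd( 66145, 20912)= 1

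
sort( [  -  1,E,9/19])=[ - 1,9/19,E]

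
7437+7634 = 15071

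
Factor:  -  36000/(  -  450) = 2^4*5^1 = 80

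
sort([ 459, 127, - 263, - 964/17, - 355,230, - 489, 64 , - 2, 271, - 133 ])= [ - 489, - 355 , - 263, - 133, - 964/17,-2, 64,127,230, 271, 459]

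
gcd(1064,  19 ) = 19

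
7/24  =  7/24 = 0.29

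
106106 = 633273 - 527167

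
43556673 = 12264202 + 31292471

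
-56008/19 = -2948 + 4/19 = -2947.79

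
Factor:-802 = -2^1*401^1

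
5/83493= 5/83493 = 0.00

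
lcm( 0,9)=0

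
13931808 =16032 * 869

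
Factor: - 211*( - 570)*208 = 25016160 = 2^5 * 3^1*5^1 * 13^1 * 19^1 * 211^1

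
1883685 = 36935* 51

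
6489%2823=843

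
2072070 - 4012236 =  - 1940166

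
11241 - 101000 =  - 89759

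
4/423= 4/423 = 0.01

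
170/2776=85/1388=0.06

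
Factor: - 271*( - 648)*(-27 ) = -2^3 *3^7*271^1 = - 4741416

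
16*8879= 142064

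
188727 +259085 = 447812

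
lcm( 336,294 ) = 2352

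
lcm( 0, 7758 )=0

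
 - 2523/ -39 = 841/13 = 64.69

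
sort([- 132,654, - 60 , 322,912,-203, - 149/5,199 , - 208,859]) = [ - 208,-203, - 132,-60, - 149/5, 199,322, 654 , 859 , 912 ] 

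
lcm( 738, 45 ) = 3690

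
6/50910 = 1/8485 = 0.00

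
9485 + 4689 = 14174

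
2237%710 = 107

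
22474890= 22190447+284443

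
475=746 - 271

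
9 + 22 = 31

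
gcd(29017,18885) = 1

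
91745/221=91745/221=415.14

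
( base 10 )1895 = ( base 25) 30k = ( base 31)1U4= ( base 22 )3k3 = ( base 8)3547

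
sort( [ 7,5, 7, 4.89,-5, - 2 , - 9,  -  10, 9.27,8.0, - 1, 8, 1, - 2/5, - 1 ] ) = [  -  10, - 9, - 5, - 2, - 1, - 1, - 2/5, 1, 4.89, 5,  7, 7,8.0,8 , 9.27 ]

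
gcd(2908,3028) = 4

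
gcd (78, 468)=78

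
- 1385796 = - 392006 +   -  993790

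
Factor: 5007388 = 2^2*257^1*4871^1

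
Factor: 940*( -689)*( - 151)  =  97796660 =2^2*5^1 *13^1*47^1*53^1*151^1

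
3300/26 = 1650/13 = 126.92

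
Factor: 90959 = 11^1*8269^1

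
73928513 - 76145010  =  -2216497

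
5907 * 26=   153582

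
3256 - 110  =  3146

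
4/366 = 2/183=0.01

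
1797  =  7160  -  5363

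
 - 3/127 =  - 1 + 124/127= -  0.02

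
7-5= 2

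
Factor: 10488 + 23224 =33712 = 2^4*7^2*43^1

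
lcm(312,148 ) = 11544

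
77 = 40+37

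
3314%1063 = 125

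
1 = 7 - 6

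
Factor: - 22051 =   -  22051^1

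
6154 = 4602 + 1552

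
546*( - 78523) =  - 42873558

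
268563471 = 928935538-660372067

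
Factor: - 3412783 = - 11^1*461^1*673^1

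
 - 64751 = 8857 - 73608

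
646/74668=323/37334 = 0.01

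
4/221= 4/221 = 0.02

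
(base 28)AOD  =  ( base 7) 33566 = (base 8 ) 20515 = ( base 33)7rb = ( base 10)8525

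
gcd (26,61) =1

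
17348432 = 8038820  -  -9309612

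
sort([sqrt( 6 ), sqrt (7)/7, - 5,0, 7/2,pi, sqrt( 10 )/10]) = [ - 5, 0 , sqrt( 10)/10, sqrt(7 )/7, sqrt( 6), pi, 7/2]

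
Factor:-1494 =  -  2^1*3^2*83^1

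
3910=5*782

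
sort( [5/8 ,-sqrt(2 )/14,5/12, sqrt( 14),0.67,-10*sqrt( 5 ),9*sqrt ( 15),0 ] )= [-10*sqrt( 5),-sqrt( 2)/14,0,5/12,5/8, 0.67,sqrt( 14), 9*sqrt( 15) ] 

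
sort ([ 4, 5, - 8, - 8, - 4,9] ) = [-8, - 8, - 4, 4,5,  9]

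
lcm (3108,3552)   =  24864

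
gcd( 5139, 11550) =3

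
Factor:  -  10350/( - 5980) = 2^(-1 )*3^2*5^1 * 13^ ( - 1) = 45/26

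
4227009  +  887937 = 5114946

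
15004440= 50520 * 297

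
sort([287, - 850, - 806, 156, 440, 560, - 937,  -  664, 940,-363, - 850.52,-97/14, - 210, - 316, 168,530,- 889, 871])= [  -  937, - 889,  -  850.52 , - 850, - 806,-664, - 363, - 316, - 210, - 97/14, 156, 168, 287, 440, 530, 560,871,940 ] 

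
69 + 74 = 143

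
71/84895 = 71/84895 = 0.00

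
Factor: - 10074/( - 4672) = 69/32 = 2^( - 5)*3^1 * 23^1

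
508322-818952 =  - 310630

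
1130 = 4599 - 3469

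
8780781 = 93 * 94417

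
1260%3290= 1260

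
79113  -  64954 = 14159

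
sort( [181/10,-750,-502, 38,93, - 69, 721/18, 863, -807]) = [-807, - 750 ,-502,- 69 , 181/10 , 38,721/18, 93, 863]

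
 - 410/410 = -1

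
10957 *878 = 9620246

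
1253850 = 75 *16718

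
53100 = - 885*( - 60 ) 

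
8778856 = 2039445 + 6739411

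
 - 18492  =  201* ( - 92 ) 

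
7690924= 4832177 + 2858747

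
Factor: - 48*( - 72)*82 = 2^8*3^3*41^1 = 283392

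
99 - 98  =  1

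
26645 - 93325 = -66680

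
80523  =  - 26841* ( - 3) 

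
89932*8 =719456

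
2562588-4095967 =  - 1533379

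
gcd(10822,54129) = 1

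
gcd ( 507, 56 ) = 1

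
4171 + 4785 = 8956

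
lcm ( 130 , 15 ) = 390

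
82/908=41/454=0.09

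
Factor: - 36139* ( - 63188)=2^2 * 71^1*509^1*15797^1 = 2283551132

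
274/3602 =137/1801 = 0.08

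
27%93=27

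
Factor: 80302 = 2^1 * 40151^1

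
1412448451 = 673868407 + 738580044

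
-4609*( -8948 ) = 41241332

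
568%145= 133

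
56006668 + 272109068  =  328115736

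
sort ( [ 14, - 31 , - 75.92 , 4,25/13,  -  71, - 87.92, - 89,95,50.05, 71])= [ - 89,-87.92,  -  75.92, - 71, - 31, 25/13,4 , 14,50.05,  71, 95]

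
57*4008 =228456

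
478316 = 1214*394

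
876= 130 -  - 746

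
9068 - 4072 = 4996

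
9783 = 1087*9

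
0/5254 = 0 = 0.00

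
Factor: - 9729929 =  - 11^1*239^1*3701^1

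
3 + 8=11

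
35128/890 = 17564/445 = 39.47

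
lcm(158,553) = 1106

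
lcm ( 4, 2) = 4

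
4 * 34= 136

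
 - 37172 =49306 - 86478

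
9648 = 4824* 2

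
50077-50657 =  - 580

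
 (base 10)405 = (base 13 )252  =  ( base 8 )625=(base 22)i9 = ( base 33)c9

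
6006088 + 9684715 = 15690803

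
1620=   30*54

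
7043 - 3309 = 3734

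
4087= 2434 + 1653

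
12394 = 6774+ 5620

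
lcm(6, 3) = 6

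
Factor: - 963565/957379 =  - 5^1*101^( - 1)*103^1*1871^1*9479^(-1) 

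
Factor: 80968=2^3*29^1*349^1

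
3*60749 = 182247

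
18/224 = 9/112=0.08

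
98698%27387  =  16537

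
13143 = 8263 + 4880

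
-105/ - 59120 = 21/11824 = 0.00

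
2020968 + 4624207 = 6645175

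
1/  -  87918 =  - 1  +  87917/87918 = - 0.00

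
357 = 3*119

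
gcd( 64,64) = 64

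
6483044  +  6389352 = 12872396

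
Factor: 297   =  3^3*11^1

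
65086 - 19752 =45334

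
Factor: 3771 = 3^2*419^1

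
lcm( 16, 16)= 16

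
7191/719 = 7191/719 =10.00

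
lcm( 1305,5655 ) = 16965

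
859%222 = 193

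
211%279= 211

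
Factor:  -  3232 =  - 2^5*101^1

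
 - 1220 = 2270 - 3490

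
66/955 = 66/955 =0.07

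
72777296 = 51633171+21144125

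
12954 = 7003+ 5951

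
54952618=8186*6713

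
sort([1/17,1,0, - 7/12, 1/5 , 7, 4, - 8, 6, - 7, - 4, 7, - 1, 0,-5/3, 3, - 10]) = [-10 , - 8, - 7, - 4,- 5/3, - 1,-7/12,0, 0, 1/17,1/5, 1, 3, 4, 6,7,7] 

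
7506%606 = 234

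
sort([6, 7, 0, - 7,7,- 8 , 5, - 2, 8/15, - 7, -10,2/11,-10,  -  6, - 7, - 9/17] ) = [ - 10,-10, - 8, - 7, - 7, - 7, - 6, - 2, - 9/17, 0, 2/11,8/15, 5, 6, 7, 7]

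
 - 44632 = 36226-80858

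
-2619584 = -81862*32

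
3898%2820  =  1078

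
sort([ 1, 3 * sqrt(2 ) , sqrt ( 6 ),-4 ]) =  [  -  4,1,sqrt (6) , 3*sqrt(2)] 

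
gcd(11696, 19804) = 4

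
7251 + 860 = 8111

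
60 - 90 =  -30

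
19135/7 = 19135/7  =  2733.57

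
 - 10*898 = -8980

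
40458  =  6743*6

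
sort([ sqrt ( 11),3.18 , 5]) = [3.18 , sqrt( 11),5 ] 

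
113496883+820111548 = 933608431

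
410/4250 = 41/425 = 0.10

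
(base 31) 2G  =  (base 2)1001110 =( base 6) 210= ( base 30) 2i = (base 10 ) 78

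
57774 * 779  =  45005946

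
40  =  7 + 33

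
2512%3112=2512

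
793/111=793/111 = 7.14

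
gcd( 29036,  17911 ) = 1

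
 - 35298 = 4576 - 39874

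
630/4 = 315/2 = 157.50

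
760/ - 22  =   - 35+5/11 = - 34.55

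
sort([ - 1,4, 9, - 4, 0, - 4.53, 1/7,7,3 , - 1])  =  [ - 4.53,- 4 ,-1, - 1, 0, 1/7, 3,4, 7 , 9]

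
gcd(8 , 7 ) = 1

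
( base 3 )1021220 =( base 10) 942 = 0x3AE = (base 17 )347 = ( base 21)22i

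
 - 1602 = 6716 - 8318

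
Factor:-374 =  - 2^1 * 11^1*17^1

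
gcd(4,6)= 2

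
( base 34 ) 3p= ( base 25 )52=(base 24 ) 57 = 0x7f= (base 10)127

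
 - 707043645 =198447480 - 905491125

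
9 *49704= 447336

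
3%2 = 1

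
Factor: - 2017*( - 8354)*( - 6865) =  -115675373570 = - 2^1*5^1 * 1373^1*2017^1*4177^1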